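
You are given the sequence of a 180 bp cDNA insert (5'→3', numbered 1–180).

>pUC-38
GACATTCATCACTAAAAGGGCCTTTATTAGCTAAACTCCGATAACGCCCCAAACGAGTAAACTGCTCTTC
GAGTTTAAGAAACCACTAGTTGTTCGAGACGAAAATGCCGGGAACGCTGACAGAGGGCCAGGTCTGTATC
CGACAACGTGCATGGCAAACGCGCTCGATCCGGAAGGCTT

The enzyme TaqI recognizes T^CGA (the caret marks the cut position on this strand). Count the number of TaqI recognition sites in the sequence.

3

TCGA occurs starting at positions 69, 94, 165.
TaqI cuts at 3 sites.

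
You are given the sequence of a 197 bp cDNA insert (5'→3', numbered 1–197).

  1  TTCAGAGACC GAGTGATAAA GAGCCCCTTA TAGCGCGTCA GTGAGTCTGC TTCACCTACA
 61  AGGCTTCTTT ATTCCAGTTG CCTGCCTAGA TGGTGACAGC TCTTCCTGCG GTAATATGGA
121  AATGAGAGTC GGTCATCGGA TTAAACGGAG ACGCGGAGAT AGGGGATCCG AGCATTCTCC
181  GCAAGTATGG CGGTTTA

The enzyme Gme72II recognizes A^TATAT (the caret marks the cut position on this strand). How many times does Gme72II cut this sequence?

No occurrence of ATATAT is present in the sequence.
Gme72II does not cut: 0 sites.

0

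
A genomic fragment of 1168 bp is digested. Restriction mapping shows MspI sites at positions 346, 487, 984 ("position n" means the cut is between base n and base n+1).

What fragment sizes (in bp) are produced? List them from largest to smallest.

Linear molecule, 3 cuts → 4 fragments:
  346 − 0 = 346 bp
  487 − 346 = 141 bp
  984 − 487 = 497 bp
  1168 − 984 = 184 bp
Sorted largest to smallest: 497, 346, 184, 141 bp.

497, 346, 184, 141 bp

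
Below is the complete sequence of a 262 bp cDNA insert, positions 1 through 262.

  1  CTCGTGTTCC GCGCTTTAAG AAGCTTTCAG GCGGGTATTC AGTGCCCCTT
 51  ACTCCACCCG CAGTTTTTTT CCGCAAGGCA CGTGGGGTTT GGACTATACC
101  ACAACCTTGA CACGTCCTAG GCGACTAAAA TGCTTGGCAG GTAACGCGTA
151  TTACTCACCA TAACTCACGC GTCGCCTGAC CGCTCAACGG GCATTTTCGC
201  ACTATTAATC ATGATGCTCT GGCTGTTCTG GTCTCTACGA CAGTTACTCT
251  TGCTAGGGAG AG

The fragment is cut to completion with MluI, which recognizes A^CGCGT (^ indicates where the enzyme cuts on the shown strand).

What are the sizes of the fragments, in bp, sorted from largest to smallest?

MluI sites (ACGCGT) start at positions 144, 167.
MluI cuts after the first base of each site, so after positions 144, 167.
Linear molecule, 2 cuts → 3 fragments:
  1–144 → 144 bp
  145–167 → 23 bp
  168–262 → 95 bp
Sorted largest to smallest: 144, 95, 23 bp.

144, 95, 23 bp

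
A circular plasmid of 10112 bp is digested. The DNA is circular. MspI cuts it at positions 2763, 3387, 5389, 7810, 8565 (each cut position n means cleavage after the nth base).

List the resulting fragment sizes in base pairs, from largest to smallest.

4310, 2421, 2002, 755, 624 bp

Circular molecule, 5 cuts → 5 fragments:
  3387 − 2763 = 624 bp
  5389 − 3387 = 2002 bp
  7810 − 5389 = 2421 bp
  8565 − 7810 = 755 bp
  wrap: 10112 − 8565 + 2763 = 4310 bp
Sorted largest to smallest: 4310, 2421, 2002, 755, 624 bp.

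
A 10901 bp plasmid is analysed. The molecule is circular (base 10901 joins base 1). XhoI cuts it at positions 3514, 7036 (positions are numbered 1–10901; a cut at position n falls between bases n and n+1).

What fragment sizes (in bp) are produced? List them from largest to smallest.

7379, 3522 bp

Circular molecule, 2 cuts → 2 fragments:
  7036 − 3514 = 3522 bp
  wrap: 10901 − 7036 + 3514 = 7379 bp
Sorted largest to smallest: 7379, 3522 bp.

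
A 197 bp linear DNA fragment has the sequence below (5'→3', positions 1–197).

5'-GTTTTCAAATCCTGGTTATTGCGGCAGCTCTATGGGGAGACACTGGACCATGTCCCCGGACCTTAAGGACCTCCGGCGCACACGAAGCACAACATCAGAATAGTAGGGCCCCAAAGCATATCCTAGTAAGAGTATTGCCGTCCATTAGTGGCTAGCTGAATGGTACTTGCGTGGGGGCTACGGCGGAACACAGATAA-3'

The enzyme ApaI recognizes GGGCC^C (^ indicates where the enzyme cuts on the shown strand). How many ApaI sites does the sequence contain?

GGGCCC occurs starting at position 106.
ApaI cuts at 1 site.

1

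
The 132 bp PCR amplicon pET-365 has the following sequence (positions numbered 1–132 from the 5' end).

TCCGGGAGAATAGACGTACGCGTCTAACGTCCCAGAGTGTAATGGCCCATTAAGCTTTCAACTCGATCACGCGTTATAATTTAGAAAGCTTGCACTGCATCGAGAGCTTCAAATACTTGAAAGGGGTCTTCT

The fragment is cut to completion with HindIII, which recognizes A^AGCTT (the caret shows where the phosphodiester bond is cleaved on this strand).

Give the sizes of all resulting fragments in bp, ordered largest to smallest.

52, 46, 34 bp

HindIII sites (AAGCTT) start at positions 52, 86.
HindIII cuts after the first base of each site, so after positions 52, 86.
Linear molecule, 2 cuts → 3 fragments:
  1–52 → 52 bp
  53–86 → 34 bp
  87–132 → 46 bp
Sorted largest to smallest: 52, 46, 34 bp.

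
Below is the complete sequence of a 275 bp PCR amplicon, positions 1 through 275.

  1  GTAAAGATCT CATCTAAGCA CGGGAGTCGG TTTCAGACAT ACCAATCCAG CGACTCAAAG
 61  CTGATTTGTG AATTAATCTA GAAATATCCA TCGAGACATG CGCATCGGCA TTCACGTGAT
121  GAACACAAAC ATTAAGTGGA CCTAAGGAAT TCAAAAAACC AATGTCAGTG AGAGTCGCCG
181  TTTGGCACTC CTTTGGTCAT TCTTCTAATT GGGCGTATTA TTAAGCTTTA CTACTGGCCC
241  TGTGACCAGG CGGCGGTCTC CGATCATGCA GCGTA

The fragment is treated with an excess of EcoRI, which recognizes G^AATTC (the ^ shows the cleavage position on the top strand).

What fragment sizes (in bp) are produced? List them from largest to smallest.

The EcoRI site (GAATTC) starts at position 147.
EcoRI cuts after the first base of each site, so after position 147.
Linear molecule, 1 cut → 2 fragments:
  1–147 → 147 bp
  148–275 → 128 bp
Sorted largest to smallest: 147, 128 bp.

147, 128 bp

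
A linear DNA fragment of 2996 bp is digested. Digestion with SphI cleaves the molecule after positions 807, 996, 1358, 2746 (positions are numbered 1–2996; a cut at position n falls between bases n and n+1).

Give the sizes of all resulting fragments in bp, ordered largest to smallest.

Linear molecule, 4 cuts → 5 fragments:
  807 − 0 = 807 bp
  996 − 807 = 189 bp
  1358 − 996 = 362 bp
  2746 − 1358 = 1388 bp
  2996 − 2746 = 250 bp
Sorted largest to smallest: 1388, 807, 362, 250, 189 bp.

1388, 807, 362, 250, 189 bp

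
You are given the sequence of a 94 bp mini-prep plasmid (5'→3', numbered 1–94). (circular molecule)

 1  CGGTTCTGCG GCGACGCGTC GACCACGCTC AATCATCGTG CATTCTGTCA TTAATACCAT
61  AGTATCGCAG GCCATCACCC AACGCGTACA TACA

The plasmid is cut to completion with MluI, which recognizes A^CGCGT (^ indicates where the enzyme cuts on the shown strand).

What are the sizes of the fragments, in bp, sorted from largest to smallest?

MluI sites (ACGCGT) start at positions 14, 82.
MluI cuts after the first base of each site, so after positions 14, 82.
Circular molecule, 2 cuts → 2 fragments:
  15–82 → 68 bp
  83–94 then 1–14 → 12 + 14 = 26 bp
Sorted largest to smallest: 68, 26 bp.

68, 26 bp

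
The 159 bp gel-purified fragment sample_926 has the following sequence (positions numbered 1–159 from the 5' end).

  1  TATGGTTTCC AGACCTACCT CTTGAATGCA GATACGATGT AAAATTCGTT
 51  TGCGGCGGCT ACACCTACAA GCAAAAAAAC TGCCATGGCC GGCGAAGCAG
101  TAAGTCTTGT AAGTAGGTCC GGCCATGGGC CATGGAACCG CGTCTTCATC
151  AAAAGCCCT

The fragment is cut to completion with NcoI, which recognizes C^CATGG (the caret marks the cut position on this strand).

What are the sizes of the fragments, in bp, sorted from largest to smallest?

83, 40, 29, 7 bp

NcoI sites (CCATGG) start at positions 83, 123, 130.
NcoI cuts after the first base of each site, so after positions 83, 123, 130.
Linear molecule, 3 cuts → 4 fragments:
  1–83 → 83 bp
  84–123 → 40 bp
  124–130 → 7 bp
  131–159 → 29 bp
Sorted largest to smallest: 83, 40, 29, 7 bp.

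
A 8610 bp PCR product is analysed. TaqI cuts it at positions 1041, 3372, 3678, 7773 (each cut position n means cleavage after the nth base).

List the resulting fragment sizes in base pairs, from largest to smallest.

Linear molecule, 4 cuts → 5 fragments:
  1041 − 0 = 1041 bp
  3372 − 1041 = 2331 bp
  3678 − 3372 = 306 bp
  7773 − 3678 = 4095 bp
  8610 − 7773 = 837 bp
Sorted largest to smallest: 4095, 2331, 1041, 837, 306 bp.

4095, 2331, 1041, 837, 306 bp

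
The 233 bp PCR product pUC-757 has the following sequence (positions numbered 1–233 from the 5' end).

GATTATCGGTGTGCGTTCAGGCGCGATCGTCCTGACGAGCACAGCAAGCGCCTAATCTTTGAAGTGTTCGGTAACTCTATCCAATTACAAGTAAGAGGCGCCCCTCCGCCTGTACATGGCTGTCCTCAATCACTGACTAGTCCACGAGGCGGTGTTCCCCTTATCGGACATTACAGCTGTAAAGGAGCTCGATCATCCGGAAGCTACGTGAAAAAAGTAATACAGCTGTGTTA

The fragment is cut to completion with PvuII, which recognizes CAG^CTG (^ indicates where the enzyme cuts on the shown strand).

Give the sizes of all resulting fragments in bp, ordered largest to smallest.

176, 49, 8 bp

PvuII sites (CAGCTG) start at positions 174, 223.
PvuII cuts after base 3 of each site, so after positions 176, 225.
Linear molecule, 2 cuts → 3 fragments:
  1–176 → 176 bp
  177–225 → 49 bp
  226–233 → 8 bp
Sorted largest to smallest: 176, 49, 8 bp.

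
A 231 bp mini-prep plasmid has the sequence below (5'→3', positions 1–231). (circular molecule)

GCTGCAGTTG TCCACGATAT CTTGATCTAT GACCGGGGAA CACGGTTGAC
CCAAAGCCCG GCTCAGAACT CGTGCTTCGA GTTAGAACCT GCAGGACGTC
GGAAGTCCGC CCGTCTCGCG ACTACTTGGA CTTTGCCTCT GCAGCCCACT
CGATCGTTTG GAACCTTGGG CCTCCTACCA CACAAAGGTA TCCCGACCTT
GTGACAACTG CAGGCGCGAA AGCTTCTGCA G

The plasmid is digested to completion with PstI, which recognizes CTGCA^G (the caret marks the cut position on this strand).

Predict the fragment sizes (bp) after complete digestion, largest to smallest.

87, 69, 50, 18, 7 bp

PstI sites (CTGCAG) start at positions 2, 89, 139, 208, 226.
PstI cuts after base 5 of each site (before the last base), so after positions 6, 93, 143, 212, 230.
Circular molecule, 5 cuts → 5 fragments:
  7–93 → 87 bp
  94–143 → 50 bp
  144–212 → 69 bp
  213–230 → 18 bp
  231–231 then 1–6 → 1 + 6 = 7 bp
Sorted largest to smallest: 87, 69, 50, 18, 7 bp.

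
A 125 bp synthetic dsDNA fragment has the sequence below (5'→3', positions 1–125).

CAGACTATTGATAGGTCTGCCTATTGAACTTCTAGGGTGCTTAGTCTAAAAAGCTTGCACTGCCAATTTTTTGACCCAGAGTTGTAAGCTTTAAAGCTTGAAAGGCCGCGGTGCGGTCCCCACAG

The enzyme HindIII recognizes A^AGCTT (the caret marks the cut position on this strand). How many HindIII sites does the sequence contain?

AAGCTT occurs starting at positions 51, 86, 94.
HindIII cuts at 3 sites.

3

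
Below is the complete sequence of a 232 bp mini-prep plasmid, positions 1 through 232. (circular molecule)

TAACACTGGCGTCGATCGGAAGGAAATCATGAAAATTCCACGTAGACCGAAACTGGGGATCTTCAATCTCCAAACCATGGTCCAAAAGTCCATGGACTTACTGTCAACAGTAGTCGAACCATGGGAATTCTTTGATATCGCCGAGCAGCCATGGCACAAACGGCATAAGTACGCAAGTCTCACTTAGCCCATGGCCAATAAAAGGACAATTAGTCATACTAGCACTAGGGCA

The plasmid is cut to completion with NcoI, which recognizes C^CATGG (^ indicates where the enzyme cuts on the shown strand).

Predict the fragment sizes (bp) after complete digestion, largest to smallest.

118, 40, 30, 29, 15 bp

NcoI sites (CCATGG) start at positions 75, 90, 119, 149, 189.
NcoI cuts after the first base of each site, so after positions 75, 90, 119, 149, 189.
Circular molecule, 5 cuts → 5 fragments:
  76–90 → 15 bp
  91–119 → 29 bp
  120–149 → 30 bp
  150–189 → 40 bp
  190–232 then 1–75 → 43 + 75 = 118 bp
Sorted largest to smallest: 118, 40, 30, 29, 15 bp.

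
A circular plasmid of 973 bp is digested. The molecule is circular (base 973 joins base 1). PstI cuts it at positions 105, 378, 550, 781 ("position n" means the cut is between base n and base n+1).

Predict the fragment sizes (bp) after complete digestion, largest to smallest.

Circular molecule, 4 cuts → 4 fragments:
  378 − 105 = 273 bp
  550 − 378 = 172 bp
  781 − 550 = 231 bp
  wrap: 973 − 781 + 105 = 297 bp
Sorted largest to smallest: 297, 273, 231, 172 bp.

297, 273, 231, 172 bp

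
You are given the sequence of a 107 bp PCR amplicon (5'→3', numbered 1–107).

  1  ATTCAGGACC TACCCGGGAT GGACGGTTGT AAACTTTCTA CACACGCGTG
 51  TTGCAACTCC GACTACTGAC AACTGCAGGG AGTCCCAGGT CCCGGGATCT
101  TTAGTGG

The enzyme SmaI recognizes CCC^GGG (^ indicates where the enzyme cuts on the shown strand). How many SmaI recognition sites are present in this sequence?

CCCGGG occurs starting at positions 13, 91.
SmaI cuts at 2 sites.

2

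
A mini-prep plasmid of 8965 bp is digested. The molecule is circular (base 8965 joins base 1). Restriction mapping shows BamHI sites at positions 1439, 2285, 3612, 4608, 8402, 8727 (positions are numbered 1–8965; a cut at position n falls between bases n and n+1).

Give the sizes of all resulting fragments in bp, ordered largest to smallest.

3794, 1677, 1327, 996, 846, 325 bp

Circular molecule, 6 cuts → 6 fragments:
  2285 − 1439 = 846 bp
  3612 − 2285 = 1327 bp
  4608 − 3612 = 996 bp
  8402 − 4608 = 3794 bp
  8727 − 8402 = 325 bp
  wrap: 8965 − 8727 + 1439 = 1677 bp
Sorted largest to smallest: 3794, 1677, 1327, 996, 846, 325 bp.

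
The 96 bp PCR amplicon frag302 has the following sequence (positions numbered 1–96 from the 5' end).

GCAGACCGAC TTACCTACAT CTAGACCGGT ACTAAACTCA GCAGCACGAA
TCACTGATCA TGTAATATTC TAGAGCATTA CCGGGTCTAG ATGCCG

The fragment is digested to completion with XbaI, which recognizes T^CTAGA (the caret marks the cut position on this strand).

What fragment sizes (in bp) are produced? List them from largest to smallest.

49, 20, 17, 10 bp

XbaI sites (TCTAGA) start at positions 20, 69, 86.
XbaI cuts after the first base of each site, so after positions 20, 69, 86.
Linear molecule, 3 cuts → 4 fragments:
  1–20 → 20 bp
  21–69 → 49 bp
  70–86 → 17 bp
  87–96 → 10 bp
Sorted largest to smallest: 49, 20, 17, 10 bp.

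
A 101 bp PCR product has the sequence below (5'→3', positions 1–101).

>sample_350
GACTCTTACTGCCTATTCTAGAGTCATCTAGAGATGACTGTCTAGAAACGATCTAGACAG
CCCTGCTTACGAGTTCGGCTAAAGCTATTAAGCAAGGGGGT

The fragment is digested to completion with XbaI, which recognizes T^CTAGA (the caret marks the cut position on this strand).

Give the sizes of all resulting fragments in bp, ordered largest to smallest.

XbaI sites (TCTAGA) start at positions 17, 27, 41, 52.
XbaI cuts after the first base of each site, so after positions 17, 27, 41, 52.
Linear molecule, 4 cuts → 5 fragments:
  1–17 → 17 bp
  18–27 → 10 bp
  28–41 → 14 bp
  42–52 → 11 bp
  53–101 → 49 bp
Sorted largest to smallest: 49, 17, 14, 11, 10 bp.

49, 17, 14, 11, 10 bp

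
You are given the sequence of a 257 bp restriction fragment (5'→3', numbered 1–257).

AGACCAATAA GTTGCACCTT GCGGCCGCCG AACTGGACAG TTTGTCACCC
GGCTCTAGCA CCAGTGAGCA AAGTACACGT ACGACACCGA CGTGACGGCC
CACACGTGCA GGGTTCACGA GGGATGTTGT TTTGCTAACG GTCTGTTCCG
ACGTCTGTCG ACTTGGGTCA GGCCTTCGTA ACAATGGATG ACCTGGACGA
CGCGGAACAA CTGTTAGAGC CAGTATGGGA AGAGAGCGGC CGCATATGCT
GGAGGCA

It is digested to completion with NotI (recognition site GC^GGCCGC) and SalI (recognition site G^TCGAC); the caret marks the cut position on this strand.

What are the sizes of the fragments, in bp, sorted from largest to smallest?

NotI sites (GCGGCCGC) start at positions 21, 236.
NotI cuts after base 2 of each site, so after positions 22, 237.
The SalI site (GTCGAC) starts at position 157.
SalI cuts after the first base of each site, so after position 157.
Combined cut positions: 22, 157, 237.
Linear molecule, 3 cuts → 4 fragments:
  1–22 → 22 bp
  23–157 → 135 bp
  158–237 → 80 bp
  238–257 → 20 bp
Sorted largest to smallest: 135, 80, 22, 20 bp.

135, 80, 22, 20 bp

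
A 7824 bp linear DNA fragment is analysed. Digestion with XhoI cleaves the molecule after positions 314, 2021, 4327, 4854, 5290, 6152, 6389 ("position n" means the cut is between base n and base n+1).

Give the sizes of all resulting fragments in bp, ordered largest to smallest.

Linear molecule, 7 cuts → 8 fragments:
  314 − 0 = 314 bp
  2021 − 314 = 1707 bp
  4327 − 2021 = 2306 bp
  4854 − 4327 = 527 bp
  5290 − 4854 = 436 bp
  6152 − 5290 = 862 bp
  6389 − 6152 = 237 bp
  7824 − 6389 = 1435 bp
Sorted largest to smallest: 2306, 1707, 1435, 862, 527, 436, 314, 237 bp.

2306, 1707, 1435, 862, 527, 436, 314, 237 bp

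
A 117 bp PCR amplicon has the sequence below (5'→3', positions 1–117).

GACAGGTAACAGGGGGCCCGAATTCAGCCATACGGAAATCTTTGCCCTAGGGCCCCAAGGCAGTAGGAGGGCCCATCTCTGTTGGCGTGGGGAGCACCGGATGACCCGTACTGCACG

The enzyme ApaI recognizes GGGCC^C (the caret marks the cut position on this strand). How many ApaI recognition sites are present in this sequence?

3

GGGCCC occurs starting at positions 14, 50, 69.
ApaI cuts at 3 sites.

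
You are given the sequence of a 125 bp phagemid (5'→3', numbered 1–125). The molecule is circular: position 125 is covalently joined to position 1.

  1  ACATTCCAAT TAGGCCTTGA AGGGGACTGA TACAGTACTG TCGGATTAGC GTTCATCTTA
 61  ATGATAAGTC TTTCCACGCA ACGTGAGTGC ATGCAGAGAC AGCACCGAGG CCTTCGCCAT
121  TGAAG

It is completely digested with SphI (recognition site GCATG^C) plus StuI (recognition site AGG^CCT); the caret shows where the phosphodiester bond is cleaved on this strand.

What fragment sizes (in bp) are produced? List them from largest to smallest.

The SphI site (GCATGC) starts at position 89.
SphI cuts after base 5 of each site (before the last base), so after position 93.
StuI sites (AGGCCT) start at positions 12, 108.
StuI cuts after base 3 of each site, so after positions 14, 110.
Combined cut positions: 14, 93, 110.
Circular molecule, 3 cuts → 3 fragments:
  15–93 → 79 bp
  94–110 → 17 bp
  111–125 then 1–14 → 15 + 14 = 29 bp
Sorted largest to smallest: 79, 29, 17 bp.

79, 29, 17 bp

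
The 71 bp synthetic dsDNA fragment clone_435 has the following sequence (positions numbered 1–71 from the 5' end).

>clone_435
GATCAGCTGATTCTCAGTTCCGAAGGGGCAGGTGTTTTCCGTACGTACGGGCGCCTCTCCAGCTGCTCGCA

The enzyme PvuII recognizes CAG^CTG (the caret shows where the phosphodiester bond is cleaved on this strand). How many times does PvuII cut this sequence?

2

CAGCTG occurs starting at positions 4, 60.
PvuII cuts at 2 sites.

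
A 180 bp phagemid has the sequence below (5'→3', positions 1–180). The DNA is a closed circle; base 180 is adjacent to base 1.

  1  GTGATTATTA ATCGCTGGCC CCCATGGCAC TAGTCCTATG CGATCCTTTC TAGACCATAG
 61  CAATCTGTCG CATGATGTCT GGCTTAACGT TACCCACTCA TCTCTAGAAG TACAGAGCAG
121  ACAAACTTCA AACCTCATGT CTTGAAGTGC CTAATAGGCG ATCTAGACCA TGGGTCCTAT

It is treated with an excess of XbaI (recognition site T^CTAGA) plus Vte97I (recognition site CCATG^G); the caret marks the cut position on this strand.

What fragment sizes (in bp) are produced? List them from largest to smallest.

59, 54, 34, 23, 10 bp

XbaI sites (TCTAGA) start at positions 49, 103, 162.
XbaI cuts after the first base of each site, so after positions 49, 103, 162.
Vte97I sites (CCATGG) start at positions 22, 168.
Vte97I cuts after base 5 of each site (before the last base), so after positions 26, 172.
Combined cut positions: 26, 49, 103, 162, 172.
Circular molecule, 5 cuts → 5 fragments:
  27–49 → 23 bp
  50–103 → 54 bp
  104–162 → 59 bp
  163–172 → 10 bp
  173–180 then 1–26 → 8 + 26 = 34 bp
Sorted largest to smallest: 59, 54, 34, 23, 10 bp.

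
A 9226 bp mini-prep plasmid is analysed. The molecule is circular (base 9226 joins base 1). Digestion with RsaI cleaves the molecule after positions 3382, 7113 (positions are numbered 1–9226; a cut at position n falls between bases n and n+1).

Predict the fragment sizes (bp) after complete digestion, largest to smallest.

5495, 3731 bp

Circular molecule, 2 cuts → 2 fragments:
  7113 − 3382 = 3731 bp
  wrap: 9226 − 7113 + 3382 = 5495 bp
Sorted largest to smallest: 5495, 3731 bp.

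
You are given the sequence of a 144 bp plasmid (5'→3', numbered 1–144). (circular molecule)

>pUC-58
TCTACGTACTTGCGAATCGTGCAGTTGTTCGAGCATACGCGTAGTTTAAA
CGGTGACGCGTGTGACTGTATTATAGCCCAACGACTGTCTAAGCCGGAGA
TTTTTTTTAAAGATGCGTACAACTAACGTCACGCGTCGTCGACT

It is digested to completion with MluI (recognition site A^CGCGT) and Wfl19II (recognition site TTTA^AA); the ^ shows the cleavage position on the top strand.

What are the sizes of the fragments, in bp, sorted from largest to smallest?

53, 50, 22, 11, 8 bp

MluI sites (ACGCGT) start at positions 37, 56, 131.
MluI cuts after the first base of each site, so after positions 37, 56, 131.
Wfl19II sites (TTTAAA) start at positions 45, 106.
Wfl19II cuts after base 4 of each site, so after positions 48, 109.
Combined cut positions: 37, 48, 56, 109, 131.
Circular molecule, 5 cuts → 5 fragments:
  38–48 → 11 bp
  49–56 → 8 bp
  57–109 → 53 bp
  110–131 → 22 bp
  132–144 then 1–37 → 13 + 37 = 50 bp
Sorted largest to smallest: 53, 50, 22, 11, 8 bp.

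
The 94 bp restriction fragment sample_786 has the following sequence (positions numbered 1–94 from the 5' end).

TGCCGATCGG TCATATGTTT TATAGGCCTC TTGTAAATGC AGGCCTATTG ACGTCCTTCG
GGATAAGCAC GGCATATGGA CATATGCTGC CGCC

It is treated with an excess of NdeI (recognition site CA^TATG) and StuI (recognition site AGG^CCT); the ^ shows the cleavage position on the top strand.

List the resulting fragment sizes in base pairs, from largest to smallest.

31, 17, 13, 13, 12, 8 bp

NdeI sites (CATATG) start at positions 12, 73, 81.
NdeI cuts after base 2 of each site, so after positions 13, 74, 82.
StuI sites (AGGCCT) start at positions 24, 41.
StuI cuts after base 3 of each site, so after positions 26, 43.
Combined cut positions: 13, 26, 43, 74, 82.
Linear molecule, 5 cuts → 6 fragments:
  1–13 → 13 bp
  14–26 → 13 bp
  27–43 → 17 bp
  44–74 → 31 bp
  75–82 → 8 bp
  83–94 → 12 bp
Sorted largest to smallest: 31, 17, 13, 13, 12, 8 bp.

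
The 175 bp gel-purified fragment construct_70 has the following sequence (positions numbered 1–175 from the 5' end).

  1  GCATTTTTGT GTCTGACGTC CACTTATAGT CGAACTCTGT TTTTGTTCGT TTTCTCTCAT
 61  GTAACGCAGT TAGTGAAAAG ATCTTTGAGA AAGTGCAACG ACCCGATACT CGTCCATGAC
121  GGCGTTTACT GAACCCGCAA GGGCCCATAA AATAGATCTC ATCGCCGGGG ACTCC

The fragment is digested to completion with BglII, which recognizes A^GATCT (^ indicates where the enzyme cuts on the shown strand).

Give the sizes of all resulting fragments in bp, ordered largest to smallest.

BglII sites (AGATCT) start at positions 79, 154.
BglII cuts after the first base of each site, so after positions 79, 154.
Linear molecule, 2 cuts → 3 fragments:
  1–79 → 79 bp
  80–154 → 75 bp
  155–175 → 21 bp
Sorted largest to smallest: 79, 75, 21 bp.

79, 75, 21 bp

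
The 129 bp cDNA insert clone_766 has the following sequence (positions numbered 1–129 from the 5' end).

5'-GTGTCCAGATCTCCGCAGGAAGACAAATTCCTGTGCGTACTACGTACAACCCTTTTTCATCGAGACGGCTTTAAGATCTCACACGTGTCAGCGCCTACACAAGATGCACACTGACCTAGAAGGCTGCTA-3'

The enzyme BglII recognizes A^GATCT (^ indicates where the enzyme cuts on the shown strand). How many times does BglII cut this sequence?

2

AGATCT occurs starting at positions 7, 74.
BglII cuts at 2 sites.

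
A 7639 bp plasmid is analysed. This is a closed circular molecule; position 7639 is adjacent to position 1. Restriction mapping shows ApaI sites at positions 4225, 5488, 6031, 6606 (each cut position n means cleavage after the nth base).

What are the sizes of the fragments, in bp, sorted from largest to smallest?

Circular molecule, 4 cuts → 4 fragments:
  5488 − 4225 = 1263 bp
  6031 − 5488 = 543 bp
  6606 − 6031 = 575 bp
  wrap: 7639 − 6606 + 4225 = 5258 bp
Sorted largest to smallest: 5258, 1263, 575, 543 bp.

5258, 1263, 575, 543 bp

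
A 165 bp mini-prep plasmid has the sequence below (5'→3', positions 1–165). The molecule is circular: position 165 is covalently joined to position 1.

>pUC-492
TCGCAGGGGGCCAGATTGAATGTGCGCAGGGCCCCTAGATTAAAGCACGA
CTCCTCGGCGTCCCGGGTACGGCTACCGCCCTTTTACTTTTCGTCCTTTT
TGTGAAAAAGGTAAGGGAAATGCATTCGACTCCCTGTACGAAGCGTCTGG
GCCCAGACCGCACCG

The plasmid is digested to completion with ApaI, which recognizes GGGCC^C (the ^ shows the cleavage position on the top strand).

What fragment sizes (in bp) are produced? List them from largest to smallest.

ApaI sites (GGGCCC) start at positions 29, 149.
ApaI cuts after base 5 of each site (before the last base), so after positions 33, 153.
Circular molecule, 2 cuts → 2 fragments:
  34–153 → 120 bp
  154–165 then 1–33 → 12 + 33 = 45 bp
Sorted largest to smallest: 120, 45 bp.

120, 45 bp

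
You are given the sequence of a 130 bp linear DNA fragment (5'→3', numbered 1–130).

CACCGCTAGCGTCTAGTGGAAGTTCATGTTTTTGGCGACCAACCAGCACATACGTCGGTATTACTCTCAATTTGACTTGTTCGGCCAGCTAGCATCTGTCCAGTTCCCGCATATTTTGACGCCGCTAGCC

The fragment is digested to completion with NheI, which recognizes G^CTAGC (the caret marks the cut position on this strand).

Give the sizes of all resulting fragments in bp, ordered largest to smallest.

83, 36, 6, 5 bp

NheI sites (GCTAGC) start at positions 5, 88, 124.
NheI cuts after the first base of each site, so after positions 5, 88, 124.
Linear molecule, 3 cuts → 4 fragments:
  1–5 → 5 bp
  6–88 → 83 bp
  89–124 → 36 bp
  125–130 → 6 bp
Sorted largest to smallest: 83, 36, 6, 5 bp.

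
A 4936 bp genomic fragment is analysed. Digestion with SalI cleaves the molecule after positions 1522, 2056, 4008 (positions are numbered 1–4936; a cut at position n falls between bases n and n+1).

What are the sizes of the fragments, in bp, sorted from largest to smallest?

1952, 1522, 928, 534 bp

Linear molecule, 3 cuts → 4 fragments:
  1522 − 0 = 1522 bp
  2056 − 1522 = 534 bp
  4008 − 2056 = 1952 bp
  4936 − 4008 = 928 bp
Sorted largest to smallest: 1952, 1522, 928, 534 bp.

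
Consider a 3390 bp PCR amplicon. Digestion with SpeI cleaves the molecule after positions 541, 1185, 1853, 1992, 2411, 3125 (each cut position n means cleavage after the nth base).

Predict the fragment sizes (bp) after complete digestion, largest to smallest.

714, 668, 644, 541, 419, 265, 139 bp

Linear molecule, 6 cuts → 7 fragments:
  541 − 0 = 541 bp
  1185 − 541 = 644 bp
  1853 − 1185 = 668 bp
  1992 − 1853 = 139 bp
  2411 − 1992 = 419 bp
  3125 − 2411 = 714 bp
  3390 − 3125 = 265 bp
Sorted largest to smallest: 714, 668, 644, 541, 419, 265, 139 bp.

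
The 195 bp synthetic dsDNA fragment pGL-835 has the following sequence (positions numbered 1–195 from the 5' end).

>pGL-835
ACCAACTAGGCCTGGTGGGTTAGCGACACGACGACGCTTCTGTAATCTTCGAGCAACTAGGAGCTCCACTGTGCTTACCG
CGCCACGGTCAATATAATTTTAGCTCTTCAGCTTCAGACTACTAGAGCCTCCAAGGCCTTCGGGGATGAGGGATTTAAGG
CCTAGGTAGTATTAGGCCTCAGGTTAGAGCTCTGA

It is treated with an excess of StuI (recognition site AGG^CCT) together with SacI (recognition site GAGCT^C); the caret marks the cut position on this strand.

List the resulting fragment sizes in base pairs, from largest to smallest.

StuI sites (AGGCCT) start at positions 8, 134, 158, 174.
StuI cuts after base 3 of each site, so after positions 10, 136, 160, 176.
SacI sites (GAGCTC) start at positions 61, 187.
SacI cuts after base 5 of each site (before the last base), so after positions 65, 191.
Combined cut positions: 10, 65, 136, 160, 176, 191.
Linear molecule, 6 cuts → 7 fragments:
  1–10 → 10 bp
  11–65 → 55 bp
  66–136 → 71 bp
  137–160 → 24 bp
  161–176 → 16 bp
  177–191 → 15 bp
  192–195 → 4 bp
Sorted largest to smallest: 71, 55, 24, 16, 15, 10, 4 bp.

71, 55, 24, 16, 15, 10, 4 bp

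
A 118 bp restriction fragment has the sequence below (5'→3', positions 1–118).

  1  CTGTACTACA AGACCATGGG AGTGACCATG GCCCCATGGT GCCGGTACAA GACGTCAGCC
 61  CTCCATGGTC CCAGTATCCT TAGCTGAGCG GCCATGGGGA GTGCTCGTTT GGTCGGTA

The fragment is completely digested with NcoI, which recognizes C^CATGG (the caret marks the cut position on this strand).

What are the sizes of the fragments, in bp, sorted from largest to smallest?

29, 29, 26, 14, 12, 8 bp

NcoI sites (CCATGG) start at positions 14, 26, 34, 63, 92.
NcoI cuts after the first base of each site, so after positions 14, 26, 34, 63, 92.
Linear molecule, 5 cuts → 6 fragments:
  1–14 → 14 bp
  15–26 → 12 bp
  27–34 → 8 bp
  35–63 → 29 bp
  64–92 → 29 bp
  93–118 → 26 bp
Sorted largest to smallest: 29, 29, 26, 14, 12, 8 bp.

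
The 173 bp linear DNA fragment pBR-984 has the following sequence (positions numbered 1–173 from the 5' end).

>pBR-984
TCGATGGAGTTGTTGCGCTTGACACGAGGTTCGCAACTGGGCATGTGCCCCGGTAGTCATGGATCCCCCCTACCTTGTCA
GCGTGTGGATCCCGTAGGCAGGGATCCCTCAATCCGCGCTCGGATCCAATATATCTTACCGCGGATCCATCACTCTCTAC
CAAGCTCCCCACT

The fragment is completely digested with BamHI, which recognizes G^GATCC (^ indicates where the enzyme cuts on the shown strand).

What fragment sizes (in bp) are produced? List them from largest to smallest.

BamHI sites (GGATCC) start at positions 61, 87, 102, 122, 143.
BamHI cuts after the first base of each site, so after positions 61, 87, 102, 122, 143.
Linear molecule, 5 cuts → 6 fragments:
  1–61 → 61 bp
  62–87 → 26 bp
  88–102 → 15 bp
  103–122 → 20 bp
  123–143 → 21 bp
  144–173 → 30 bp
Sorted largest to smallest: 61, 30, 26, 21, 20, 15 bp.

61, 30, 26, 21, 20, 15 bp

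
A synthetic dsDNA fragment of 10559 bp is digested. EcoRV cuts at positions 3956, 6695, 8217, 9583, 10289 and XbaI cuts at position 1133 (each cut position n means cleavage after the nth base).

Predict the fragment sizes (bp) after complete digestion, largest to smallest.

Combined cut positions (sorted): 1133, 3956, 6695, 8217, 9583, 10289.
Linear molecule, 6 cuts → 7 fragments:
  1133 − 0 = 1133 bp
  3956 − 1133 = 2823 bp
  6695 − 3956 = 2739 bp
  8217 − 6695 = 1522 bp
  9583 − 8217 = 1366 bp
  10289 − 9583 = 706 bp
  10559 − 10289 = 270 bp
Sorted largest to smallest: 2823, 2739, 1522, 1366, 1133, 706, 270 bp.

2823, 2739, 1522, 1366, 1133, 706, 270 bp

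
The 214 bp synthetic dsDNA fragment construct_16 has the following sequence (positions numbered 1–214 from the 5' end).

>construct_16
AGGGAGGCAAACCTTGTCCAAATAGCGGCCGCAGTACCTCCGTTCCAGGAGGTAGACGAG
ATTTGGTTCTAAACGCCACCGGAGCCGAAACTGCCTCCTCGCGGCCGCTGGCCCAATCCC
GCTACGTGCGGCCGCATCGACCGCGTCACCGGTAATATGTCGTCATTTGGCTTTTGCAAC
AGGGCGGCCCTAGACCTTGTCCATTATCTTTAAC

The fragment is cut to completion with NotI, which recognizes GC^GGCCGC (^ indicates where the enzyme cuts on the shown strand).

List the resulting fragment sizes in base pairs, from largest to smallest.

NotI sites (GCGGCCGC) start at positions 25, 101, 128.
NotI cuts after base 2 of each site, so after positions 26, 102, 129.
Linear molecule, 3 cuts → 4 fragments:
  1–26 → 26 bp
  27–102 → 76 bp
  103–129 → 27 bp
  130–214 → 85 bp
Sorted largest to smallest: 85, 76, 27, 26 bp.

85, 76, 27, 26 bp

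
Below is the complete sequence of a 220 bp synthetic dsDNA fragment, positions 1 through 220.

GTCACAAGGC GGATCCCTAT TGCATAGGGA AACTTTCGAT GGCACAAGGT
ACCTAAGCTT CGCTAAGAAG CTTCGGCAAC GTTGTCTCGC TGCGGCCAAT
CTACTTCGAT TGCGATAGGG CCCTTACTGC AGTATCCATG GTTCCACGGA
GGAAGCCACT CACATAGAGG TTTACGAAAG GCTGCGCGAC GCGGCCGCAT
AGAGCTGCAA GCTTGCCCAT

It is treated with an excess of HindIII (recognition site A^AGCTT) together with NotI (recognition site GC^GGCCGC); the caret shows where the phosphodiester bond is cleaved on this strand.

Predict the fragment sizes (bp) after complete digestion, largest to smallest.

HindIII sites (AAGCTT) start at positions 55, 68, 209.
HindIII cuts after the first base of each site, so after positions 55, 68, 209.
The NotI site (GCGGCCGC) starts at position 191.
NotI cuts after base 2 of each site, so after position 192.
Combined cut positions: 55, 68, 192, 209.
Linear molecule, 4 cuts → 5 fragments:
  1–55 → 55 bp
  56–68 → 13 bp
  69–192 → 124 bp
  193–209 → 17 bp
  210–220 → 11 bp
Sorted largest to smallest: 124, 55, 17, 13, 11 bp.

124, 55, 17, 13, 11 bp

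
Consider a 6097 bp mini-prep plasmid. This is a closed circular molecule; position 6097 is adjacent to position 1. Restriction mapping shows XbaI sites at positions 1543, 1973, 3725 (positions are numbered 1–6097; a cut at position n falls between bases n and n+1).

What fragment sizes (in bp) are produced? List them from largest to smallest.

3915, 1752, 430 bp

Circular molecule, 3 cuts → 3 fragments:
  1973 − 1543 = 430 bp
  3725 − 1973 = 1752 bp
  wrap: 6097 − 3725 + 1543 = 3915 bp
Sorted largest to smallest: 3915, 1752, 430 bp.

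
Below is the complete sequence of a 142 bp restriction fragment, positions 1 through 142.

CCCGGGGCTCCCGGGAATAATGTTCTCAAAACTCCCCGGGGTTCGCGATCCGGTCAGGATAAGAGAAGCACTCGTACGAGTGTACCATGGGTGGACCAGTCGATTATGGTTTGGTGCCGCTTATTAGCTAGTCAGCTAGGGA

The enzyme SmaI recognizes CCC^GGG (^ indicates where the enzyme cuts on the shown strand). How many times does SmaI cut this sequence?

3

CCCGGG occurs starting at positions 1, 10, 35.
SmaI cuts at 3 sites.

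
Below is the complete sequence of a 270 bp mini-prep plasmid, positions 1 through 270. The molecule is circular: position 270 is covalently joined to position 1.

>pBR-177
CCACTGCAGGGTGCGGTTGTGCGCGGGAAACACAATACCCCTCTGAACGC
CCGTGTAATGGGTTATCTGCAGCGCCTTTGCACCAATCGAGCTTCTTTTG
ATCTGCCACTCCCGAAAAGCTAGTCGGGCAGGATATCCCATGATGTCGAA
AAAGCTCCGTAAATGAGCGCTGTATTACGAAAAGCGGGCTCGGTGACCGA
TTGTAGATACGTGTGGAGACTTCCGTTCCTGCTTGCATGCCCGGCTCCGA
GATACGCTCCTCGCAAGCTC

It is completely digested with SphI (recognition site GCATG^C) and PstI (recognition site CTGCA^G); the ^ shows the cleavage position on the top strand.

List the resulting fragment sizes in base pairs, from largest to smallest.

168, 63, 39 bp

The SphI site (GCATGC) starts at position 235.
SphI cuts after base 5 of each site (before the last base), so after position 239.
PstI sites (CTGCAG) start at positions 4, 67.
PstI cuts after base 5 of each site (before the last base), so after positions 8, 71.
Combined cut positions: 8, 71, 239.
Circular molecule, 3 cuts → 3 fragments:
  9–71 → 63 bp
  72–239 → 168 bp
  240–270 then 1–8 → 31 + 8 = 39 bp
Sorted largest to smallest: 168, 63, 39 bp.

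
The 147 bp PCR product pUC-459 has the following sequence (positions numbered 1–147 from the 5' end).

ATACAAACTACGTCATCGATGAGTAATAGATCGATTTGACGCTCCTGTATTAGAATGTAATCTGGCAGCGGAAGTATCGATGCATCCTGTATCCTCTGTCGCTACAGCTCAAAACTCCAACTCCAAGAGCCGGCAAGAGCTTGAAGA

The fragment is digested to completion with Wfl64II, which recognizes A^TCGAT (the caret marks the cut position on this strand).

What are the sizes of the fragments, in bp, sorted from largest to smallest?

Wfl64II sites (ATCGAT) start at positions 15, 30, 76.
Wfl64II cuts after the first base of each site, so after positions 15, 30, 76.
Linear molecule, 3 cuts → 4 fragments:
  1–15 → 15 bp
  16–30 → 15 bp
  31–76 → 46 bp
  77–147 → 71 bp
Sorted largest to smallest: 71, 46, 15, 15 bp.

71, 46, 15, 15 bp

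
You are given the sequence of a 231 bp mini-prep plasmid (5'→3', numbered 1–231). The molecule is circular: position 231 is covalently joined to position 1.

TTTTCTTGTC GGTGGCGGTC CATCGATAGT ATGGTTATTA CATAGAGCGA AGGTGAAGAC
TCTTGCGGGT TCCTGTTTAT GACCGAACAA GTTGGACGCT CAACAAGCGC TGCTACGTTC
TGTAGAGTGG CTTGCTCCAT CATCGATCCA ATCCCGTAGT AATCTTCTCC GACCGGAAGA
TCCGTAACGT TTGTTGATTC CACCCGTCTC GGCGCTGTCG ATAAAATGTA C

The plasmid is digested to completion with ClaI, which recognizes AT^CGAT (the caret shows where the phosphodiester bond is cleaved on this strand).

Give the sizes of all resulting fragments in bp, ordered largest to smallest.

120, 111 bp

ClaI sites (ATCGAT) start at positions 22, 142.
ClaI cuts after base 2 of each site, so after positions 23, 143.
Circular molecule, 2 cuts → 2 fragments:
  24–143 → 120 bp
  144–231 then 1–23 → 88 + 23 = 111 bp
Sorted largest to smallest: 120, 111 bp.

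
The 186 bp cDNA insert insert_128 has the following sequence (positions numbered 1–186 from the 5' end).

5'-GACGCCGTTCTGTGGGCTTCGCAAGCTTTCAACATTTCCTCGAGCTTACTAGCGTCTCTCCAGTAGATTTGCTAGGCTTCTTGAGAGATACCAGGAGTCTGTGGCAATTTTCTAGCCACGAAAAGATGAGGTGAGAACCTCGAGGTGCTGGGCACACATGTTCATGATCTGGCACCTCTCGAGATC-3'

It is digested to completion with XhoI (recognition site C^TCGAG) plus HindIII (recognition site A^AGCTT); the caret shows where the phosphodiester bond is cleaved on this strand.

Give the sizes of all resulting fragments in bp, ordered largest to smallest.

XhoI sites (CTCGAG) start at positions 39, 139, 178.
XhoI cuts after the first base of each site, so after positions 39, 139, 178.
The HindIII site (AAGCTT) starts at position 23.
HindIII cuts after the first base of each site, so after position 23.
Combined cut positions: 23, 39, 139, 178.
Linear molecule, 4 cuts → 5 fragments:
  1–23 → 23 bp
  24–39 → 16 bp
  40–139 → 100 bp
  140–178 → 39 bp
  179–186 → 8 bp
Sorted largest to smallest: 100, 39, 23, 16, 8 bp.

100, 39, 23, 16, 8 bp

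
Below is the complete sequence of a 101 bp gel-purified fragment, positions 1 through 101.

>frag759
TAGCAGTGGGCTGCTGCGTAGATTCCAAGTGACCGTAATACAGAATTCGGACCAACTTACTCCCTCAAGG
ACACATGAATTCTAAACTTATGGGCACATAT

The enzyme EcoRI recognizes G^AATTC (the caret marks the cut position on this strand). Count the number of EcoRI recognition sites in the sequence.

2

GAATTC occurs starting at positions 43, 77.
EcoRI cuts at 2 sites.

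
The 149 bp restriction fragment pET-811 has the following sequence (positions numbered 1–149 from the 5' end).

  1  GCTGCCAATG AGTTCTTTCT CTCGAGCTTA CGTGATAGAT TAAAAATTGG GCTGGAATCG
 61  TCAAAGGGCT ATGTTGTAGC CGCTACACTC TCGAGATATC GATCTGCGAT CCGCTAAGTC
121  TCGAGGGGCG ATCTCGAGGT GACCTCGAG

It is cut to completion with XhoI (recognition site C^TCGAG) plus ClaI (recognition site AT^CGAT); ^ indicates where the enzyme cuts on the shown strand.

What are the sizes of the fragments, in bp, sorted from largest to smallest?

69, 21, 21, 13, 11, 9, 5 bp

XhoI sites (CTCGAG) start at positions 21, 90, 120, 133, 144.
XhoI cuts after the first base of each site, so after positions 21, 90, 120, 133, 144.
The ClaI site (ATCGAT) starts at position 98.
ClaI cuts after base 2 of each site, so after position 99.
Combined cut positions: 21, 90, 99, 120, 133, 144.
Linear molecule, 6 cuts → 7 fragments:
  1–21 → 21 bp
  22–90 → 69 bp
  91–99 → 9 bp
  100–120 → 21 bp
  121–133 → 13 bp
  134–144 → 11 bp
  145–149 → 5 bp
Sorted largest to smallest: 69, 21, 21, 13, 11, 9, 5 bp.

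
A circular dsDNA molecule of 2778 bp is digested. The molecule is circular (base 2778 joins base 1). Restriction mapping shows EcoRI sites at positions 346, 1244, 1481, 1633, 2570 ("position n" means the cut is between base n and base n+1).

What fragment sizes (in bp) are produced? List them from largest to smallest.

937, 898, 554, 237, 152 bp

Circular molecule, 5 cuts → 5 fragments:
  1244 − 346 = 898 bp
  1481 − 1244 = 237 bp
  1633 − 1481 = 152 bp
  2570 − 1633 = 937 bp
  wrap: 2778 − 2570 + 346 = 554 bp
Sorted largest to smallest: 937, 898, 554, 237, 152 bp.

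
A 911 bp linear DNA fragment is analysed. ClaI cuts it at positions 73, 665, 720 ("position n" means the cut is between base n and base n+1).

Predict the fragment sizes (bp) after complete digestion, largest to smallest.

592, 191, 73, 55 bp

Linear molecule, 3 cuts → 4 fragments:
  73 − 0 = 73 bp
  665 − 73 = 592 bp
  720 − 665 = 55 bp
  911 − 720 = 191 bp
Sorted largest to smallest: 592, 191, 73, 55 bp.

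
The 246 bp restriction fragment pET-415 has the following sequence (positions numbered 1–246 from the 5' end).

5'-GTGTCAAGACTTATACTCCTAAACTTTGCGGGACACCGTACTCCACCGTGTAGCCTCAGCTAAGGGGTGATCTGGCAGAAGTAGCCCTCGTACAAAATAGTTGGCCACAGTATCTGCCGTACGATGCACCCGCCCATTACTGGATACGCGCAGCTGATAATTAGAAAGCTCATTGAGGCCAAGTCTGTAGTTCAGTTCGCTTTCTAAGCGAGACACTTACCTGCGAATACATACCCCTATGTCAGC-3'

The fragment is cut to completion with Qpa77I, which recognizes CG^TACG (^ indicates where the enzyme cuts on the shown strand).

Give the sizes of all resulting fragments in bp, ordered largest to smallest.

The Qpa77I site (CGTACG) starts at position 118.
Qpa77I cuts after base 2 of each site, so after position 119.
Linear molecule, 1 cut → 2 fragments:
  1–119 → 119 bp
  120–246 → 127 bp
Sorted largest to smallest: 127, 119 bp.

127, 119 bp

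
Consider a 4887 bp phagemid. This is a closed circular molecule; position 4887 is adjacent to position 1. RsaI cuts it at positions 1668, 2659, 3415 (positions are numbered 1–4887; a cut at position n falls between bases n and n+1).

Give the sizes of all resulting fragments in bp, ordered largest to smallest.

3140, 991, 756 bp

Circular molecule, 3 cuts → 3 fragments:
  2659 − 1668 = 991 bp
  3415 − 2659 = 756 bp
  wrap: 4887 − 3415 + 1668 = 3140 bp
Sorted largest to smallest: 3140, 991, 756 bp.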